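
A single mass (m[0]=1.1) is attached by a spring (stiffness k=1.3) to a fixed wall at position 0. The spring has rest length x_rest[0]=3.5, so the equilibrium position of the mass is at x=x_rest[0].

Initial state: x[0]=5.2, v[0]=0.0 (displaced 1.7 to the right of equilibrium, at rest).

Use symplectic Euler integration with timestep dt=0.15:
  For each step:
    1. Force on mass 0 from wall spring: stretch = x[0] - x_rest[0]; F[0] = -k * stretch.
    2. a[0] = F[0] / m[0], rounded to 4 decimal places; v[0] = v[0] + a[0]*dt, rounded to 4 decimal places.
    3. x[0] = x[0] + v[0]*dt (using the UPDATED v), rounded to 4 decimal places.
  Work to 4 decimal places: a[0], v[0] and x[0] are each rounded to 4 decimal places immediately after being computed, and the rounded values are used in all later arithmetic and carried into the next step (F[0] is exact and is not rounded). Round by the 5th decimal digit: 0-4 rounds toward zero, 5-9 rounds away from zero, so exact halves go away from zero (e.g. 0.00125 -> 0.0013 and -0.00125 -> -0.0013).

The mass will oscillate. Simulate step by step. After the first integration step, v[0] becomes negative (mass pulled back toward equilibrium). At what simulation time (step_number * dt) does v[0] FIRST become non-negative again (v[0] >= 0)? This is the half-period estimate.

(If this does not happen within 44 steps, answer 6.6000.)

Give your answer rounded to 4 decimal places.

Step 0: x=[5.2000] v=[0.0000]
Step 1: x=[5.1548] v=[-0.3014]
Step 2: x=[5.0656] v=[-0.5948]
Step 3: x=[4.9348] v=[-0.8723]
Step 4: x=[4.7658] v=[-1.1267]
Step 5: x=[4.5631] v=[-1.3511]
Step 6: x=[4.3322] v=[-1.5396]
Step 7: x=[4.0791] v=[-1.6871]
Step 8: x=[3.8106] v=[-1.7898]
Step 9: x=[3.5339] v=[-1.8449]
Step 10: x=[3.2563] v=[-1.8509]
Step 11: x=[2.9851] v=[-1.8077]
Step 12: x=[2.7276] v=[-1.7164]
Step 13: x=[2.4907] v=[-1.5795]
Step 14: x=[2.2806] v=[-1.4006]
Step 15: x=[2.1029] v=[-1.1844]
Step 16: x=[1.9624] v=[-0.9367]
Step 17: x=[1.8628] v=[-0.6641]
Step 18: x=[1.8067] v=[-0.3739]
Step 19: x=[1.7956] v=[-0.0737]
Step 20: x=[1.8299] v=[0.2284]
First v>=0 after going negative at step 20, time=3.0000

Answer: 3.0000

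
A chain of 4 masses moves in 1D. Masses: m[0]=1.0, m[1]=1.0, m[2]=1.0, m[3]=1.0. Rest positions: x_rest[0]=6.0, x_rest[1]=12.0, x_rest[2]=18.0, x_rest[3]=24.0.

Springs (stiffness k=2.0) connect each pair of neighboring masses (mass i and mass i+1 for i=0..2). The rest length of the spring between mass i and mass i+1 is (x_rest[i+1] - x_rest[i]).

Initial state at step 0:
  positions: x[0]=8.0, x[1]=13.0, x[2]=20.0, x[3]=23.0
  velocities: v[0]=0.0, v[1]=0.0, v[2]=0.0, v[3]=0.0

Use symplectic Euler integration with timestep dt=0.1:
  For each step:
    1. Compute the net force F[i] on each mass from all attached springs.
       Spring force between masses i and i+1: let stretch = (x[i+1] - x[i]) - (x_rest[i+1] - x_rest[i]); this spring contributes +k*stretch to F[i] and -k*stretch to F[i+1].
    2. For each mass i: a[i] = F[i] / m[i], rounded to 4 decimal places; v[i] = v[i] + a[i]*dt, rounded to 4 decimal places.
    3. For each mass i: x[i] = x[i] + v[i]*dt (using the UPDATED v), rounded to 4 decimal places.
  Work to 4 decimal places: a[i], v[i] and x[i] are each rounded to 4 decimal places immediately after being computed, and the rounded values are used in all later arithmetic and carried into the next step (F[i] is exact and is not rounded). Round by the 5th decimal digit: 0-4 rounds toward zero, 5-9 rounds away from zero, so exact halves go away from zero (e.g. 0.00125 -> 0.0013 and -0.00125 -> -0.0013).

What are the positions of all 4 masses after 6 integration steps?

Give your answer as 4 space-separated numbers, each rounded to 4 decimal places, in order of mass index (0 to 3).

Step 0: x=[8.0000 13.0000 20.0000 23.0000] v=[0.0000 0.0000 0.0000 0.0000]
Step 1: x=[7.9800 13.0400 19.9200 23.0600] v=[-0.2000 0.4000 -0.8000 0.6000]
Step 2: x=[7.9412 13.1164 19.7652 23.1772] v=[-0.3880 0.7640 -1.5480 1.1720]
Step 3: x=[7.8859 13.2223 19.5457 23.3462] v=[-0.5530 1.0587 -2.1954 1.6896]
Step 4: x=[7.8173 13.3479 19.2757 23.5592] v=[-0.6857 1.2561 -2.7000 2.1295]
Step 5: x=[7.7393 13.4815 18.9728 23.8065] v=[-0.7796 1.3355 -3.0289 2.4728]
Step 6: x=[7.6562 13.6100 18.6568 24.0771] v=[-0.8312 1.2853 -3.1604 2.7061]

Answer: 7.6562 13.6100 18.6568 24.0771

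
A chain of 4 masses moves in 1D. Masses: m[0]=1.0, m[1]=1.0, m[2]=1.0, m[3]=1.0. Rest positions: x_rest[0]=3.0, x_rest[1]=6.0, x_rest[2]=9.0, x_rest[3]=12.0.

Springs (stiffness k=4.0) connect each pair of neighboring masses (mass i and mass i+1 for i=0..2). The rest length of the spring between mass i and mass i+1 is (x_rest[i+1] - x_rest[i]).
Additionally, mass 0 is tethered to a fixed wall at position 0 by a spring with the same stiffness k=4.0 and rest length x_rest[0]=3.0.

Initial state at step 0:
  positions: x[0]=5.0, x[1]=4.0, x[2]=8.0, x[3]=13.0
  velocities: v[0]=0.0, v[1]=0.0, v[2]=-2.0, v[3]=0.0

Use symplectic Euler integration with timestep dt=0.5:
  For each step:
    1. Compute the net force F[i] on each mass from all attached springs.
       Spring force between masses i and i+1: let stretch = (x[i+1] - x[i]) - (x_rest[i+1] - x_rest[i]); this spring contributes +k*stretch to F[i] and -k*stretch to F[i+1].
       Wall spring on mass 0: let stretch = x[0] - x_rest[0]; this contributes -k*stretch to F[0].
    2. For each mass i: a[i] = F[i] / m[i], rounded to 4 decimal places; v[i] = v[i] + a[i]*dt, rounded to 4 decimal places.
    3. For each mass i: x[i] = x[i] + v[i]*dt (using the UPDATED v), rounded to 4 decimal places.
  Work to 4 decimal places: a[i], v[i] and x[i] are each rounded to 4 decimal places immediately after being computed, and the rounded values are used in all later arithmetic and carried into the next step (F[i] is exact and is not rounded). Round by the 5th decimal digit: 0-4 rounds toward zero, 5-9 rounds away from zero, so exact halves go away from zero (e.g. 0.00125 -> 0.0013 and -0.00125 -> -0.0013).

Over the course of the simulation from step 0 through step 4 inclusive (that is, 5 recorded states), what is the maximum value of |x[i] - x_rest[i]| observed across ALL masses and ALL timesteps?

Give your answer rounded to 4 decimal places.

Answer: 5.0000

Derivation:
Step 0: x=[5.0000 4.0000 8.0000 13.0000] v=[0.0000 0.0000 -2.0000 0.0000]
Step 1: x=[-1.0000 9.0000 8.0000 11.0000] v=[-12.0000 10.0000 0.0000 -4.0000]
Step 2: x=[4.0000 3.0000 12.0000 9.0000] v=[10.0000 -12.0000 8.0000 -4.0000]
Step 3: x=[4.0000 7.0000 4.0000 13.0000] v=[0.0000 8.0000 -16.0000 8.0000]
Step 4: x=[3.0000 5.0000 8.0000 11.0000] v=[-2.0000 -4.0000 8.0000 -4.0000]
Max displacement = 5.0000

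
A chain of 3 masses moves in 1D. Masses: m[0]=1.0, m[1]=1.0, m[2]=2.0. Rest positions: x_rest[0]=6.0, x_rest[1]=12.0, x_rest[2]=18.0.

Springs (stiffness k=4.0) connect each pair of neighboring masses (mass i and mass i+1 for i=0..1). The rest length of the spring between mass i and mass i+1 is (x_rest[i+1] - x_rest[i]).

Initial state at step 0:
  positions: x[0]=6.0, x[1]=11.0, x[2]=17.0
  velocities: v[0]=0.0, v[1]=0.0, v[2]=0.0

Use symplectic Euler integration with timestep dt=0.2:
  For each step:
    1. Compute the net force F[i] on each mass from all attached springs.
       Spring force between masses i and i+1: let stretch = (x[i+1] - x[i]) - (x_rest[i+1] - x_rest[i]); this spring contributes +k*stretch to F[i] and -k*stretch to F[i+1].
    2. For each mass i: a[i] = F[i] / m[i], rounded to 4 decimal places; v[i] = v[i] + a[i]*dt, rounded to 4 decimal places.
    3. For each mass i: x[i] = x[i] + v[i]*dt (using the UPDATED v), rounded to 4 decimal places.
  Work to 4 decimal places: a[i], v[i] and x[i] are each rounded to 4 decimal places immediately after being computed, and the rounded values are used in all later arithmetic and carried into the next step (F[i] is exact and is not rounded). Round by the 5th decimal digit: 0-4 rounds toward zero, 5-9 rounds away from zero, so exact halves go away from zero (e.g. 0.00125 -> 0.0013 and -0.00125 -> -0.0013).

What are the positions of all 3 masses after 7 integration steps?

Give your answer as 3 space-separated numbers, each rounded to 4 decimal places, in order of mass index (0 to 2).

Step 0: x=[6.0000 11.0000 17.0000] v=[0.0000 0.0000 0.0000]
Step 1: x=[5.8400 11.1600 17.0000] v=[-0.8000 0.8000 0.0000]
Step 2: x=[5.5712 11.4032 17.0128] v=[-1.3440 1.2160 0.0640]
Step 3: x=[5.2755 11.6108 17.0568] v=[-1.4784 1.0381 0.2202]
Step 4: x=[5.0335 11.6761 17.1452] v=[-1.2102 0.3267 0.4418]
Step 5: x=[4.8943 11.5537 17.2760] v=[-0.6961 -0.6121 0.6542]
Step 6: x=[4.8606 11.2813 17.4291] v=[-0.1686 -1.3618 0.7653]
Step 7: x=[4.8942 10.9653 17.5703] v=[0.1680 -1.5801 0.7062]

Answer: 4.8942 10.9653 17.5703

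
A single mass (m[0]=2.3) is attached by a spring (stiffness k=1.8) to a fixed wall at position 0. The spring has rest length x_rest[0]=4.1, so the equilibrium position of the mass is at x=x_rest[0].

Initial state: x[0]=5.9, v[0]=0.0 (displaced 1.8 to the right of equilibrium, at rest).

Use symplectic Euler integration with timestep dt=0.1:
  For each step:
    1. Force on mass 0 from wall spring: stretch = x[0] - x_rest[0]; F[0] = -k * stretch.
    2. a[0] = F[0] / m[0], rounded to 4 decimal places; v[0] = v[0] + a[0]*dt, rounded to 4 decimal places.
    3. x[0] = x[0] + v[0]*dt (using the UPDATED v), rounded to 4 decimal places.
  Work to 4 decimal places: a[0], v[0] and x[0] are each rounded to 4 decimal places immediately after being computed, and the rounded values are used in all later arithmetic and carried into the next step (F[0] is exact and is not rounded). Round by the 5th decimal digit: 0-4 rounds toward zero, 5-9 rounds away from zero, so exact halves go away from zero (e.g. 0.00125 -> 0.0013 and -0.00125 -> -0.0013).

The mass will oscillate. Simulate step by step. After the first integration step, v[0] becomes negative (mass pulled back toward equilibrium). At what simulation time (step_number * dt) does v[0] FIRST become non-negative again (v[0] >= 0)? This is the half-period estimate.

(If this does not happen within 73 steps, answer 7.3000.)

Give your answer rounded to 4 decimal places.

Answer: 3.6000

Derivation:
Step 0: x=[5.9000] v=[0.0000]
Step 1: x=[5.8859] v=[-0.1409]
Step 2: x=[5.8578] v=[-0.2807]
Step 3: x=[5.8160] v=[-0.4183]
Step 4: x=[5.7607] v=[-0.5526]
Step 5: x=[5.6924] v=[-0.6826]
Step 6: x=[5.6117] v=[-0.8072]
Step 7: x=[5.5192] v=[-0.9255]
Step 8: x=[5.4155] v=[-1.0366]
Step 9: x=[5.3015] v=[-1.1396]
Step 10: x=[5.1781] v=[-1.2336]
Step 11: x=[5.0463] v=[-1.3180]
Step 12: x=[4.9071] v=[-1.3921]
Step 13: x=[4.7616] v=[-1.4553]
Step 14: x=[4.6109] v=[-1.5071]
Step 15: x=[4.4562] v=[-1.5471]
Step 16: x=[4.2987] v=[-1.5750]
Step 17: x=[4.1396] v=[-1.5906]
Step 18: x=[3.9802] v=[-1.5937]
Step 19: x=[3.8218] v=[-1.5843]
Step 20: x=[3.6656] v=[-1.5625]
Step 21: x=[3.5128] v=[-1.5285]
Step 22: x=[3.3645] v=[-1.4826]
Step 23: x=[3.2220] v=[-1.4250]
Step 24: x=[3.0864] v=[-1.3563]
Step 25: x=[2.9587] v=[-1.2770]
Step 26: x=[2.8399] v=[-1.1877]
Step 27: x=[2.7310] v=[-1.0891]
Step 28: x=[2.6328] v=[-0.9820]
Step 29: x=[2.5461] v=[-0.8672]
Step 30: x=[2.4715] v=[-0.7456]
Step 31: x=[2.4097] v=[-0.6182]
Step 32: x=[2.3611] v=[-0.4859]
Step 33: x=[2.3261] v=[-0.3498]
Step 34: x=[2.3050] v=[-0.2110]
Step 35: x=[2.2980] v=[-0.0705]
Step 36: x=[2.3051] v=[0.0705]
First v>=0 after going negative at step 36, time=3.6000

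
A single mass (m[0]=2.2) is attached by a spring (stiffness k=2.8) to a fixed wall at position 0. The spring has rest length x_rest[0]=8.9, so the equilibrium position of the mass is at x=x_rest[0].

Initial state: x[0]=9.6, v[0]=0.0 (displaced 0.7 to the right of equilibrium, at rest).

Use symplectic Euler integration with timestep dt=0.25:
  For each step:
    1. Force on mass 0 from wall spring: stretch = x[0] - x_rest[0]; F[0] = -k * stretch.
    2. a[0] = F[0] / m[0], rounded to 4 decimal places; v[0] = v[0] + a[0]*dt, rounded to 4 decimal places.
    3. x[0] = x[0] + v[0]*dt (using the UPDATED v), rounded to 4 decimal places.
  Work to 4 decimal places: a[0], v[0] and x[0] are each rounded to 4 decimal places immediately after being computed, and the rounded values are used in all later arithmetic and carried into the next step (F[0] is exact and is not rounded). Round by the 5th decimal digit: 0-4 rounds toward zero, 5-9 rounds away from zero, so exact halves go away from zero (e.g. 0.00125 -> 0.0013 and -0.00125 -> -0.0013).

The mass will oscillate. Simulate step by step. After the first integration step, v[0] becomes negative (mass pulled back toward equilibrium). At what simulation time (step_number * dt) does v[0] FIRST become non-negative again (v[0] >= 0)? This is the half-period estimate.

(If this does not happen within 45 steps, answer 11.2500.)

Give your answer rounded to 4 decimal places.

Step 0: x=[9.6000] v=[0.0000]
Step 1: x=[9.5443] v=[-0.2227]
Step 2: x=[9.4374] v=[-0.4277]
Step 3: x=[9.2877] v=[-0.5987]
Step 4: x=[9.1072] v=[-0.7221]
Step 5: x=[8.9102] v=[-0.7880]
Step 6: x=[8.7124] v=[-0.7913]
Step 7: x=[8.5295] v=[-0.7316]
Step 8: x=[8.3761] v=[-0.6137]
Step 9: x=[8.2644] v=[-0.4470]
Step 10: x=[8.2032] v=[-0.2448]
Step 11: x=[8.1974] v=[-0.0231]
Step 12: x=[8.2475] v=[0.2005]
First v>=0 after going negative at step 12, time=3.0000

Answer: 3.0000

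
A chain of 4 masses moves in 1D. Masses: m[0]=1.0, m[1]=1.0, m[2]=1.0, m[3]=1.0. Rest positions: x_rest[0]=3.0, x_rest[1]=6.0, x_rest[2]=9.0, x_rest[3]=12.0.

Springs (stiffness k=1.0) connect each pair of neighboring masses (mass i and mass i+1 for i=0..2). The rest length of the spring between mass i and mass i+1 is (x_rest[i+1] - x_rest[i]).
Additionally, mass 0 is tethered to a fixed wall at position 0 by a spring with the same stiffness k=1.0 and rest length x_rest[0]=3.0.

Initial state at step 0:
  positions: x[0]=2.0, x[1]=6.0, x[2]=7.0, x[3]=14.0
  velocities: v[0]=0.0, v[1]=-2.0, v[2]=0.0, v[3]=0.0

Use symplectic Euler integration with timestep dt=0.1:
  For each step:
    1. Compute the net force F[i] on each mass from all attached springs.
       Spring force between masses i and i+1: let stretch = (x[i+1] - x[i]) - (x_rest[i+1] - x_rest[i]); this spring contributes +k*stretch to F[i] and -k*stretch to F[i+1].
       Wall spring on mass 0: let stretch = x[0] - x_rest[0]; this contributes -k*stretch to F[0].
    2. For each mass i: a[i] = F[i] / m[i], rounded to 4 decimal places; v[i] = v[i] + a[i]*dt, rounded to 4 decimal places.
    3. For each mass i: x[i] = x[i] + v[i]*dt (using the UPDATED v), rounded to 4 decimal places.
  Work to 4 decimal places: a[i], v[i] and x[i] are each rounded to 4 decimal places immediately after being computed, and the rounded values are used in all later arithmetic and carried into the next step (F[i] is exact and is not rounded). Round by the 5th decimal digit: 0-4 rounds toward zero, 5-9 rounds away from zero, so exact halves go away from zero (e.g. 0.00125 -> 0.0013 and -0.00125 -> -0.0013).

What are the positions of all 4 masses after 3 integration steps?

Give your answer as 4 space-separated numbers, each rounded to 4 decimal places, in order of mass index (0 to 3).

Step 0: x=[2.0000 6.0000 7.0000 14.0000] v=[0.0000 -2.0000 0.0000 0.0000]
Step 1: x=[2.0200 5.7700 7.0600 13.9600] v=[0.2000 -2.3000 0.6000 -0.4000]
Step 2: x=[2.0573 5.5154 7.1761 13.8810] v=[0.3730 -2.5460 1.1610 -0.7900]
Step 3: x=[2.1086 5.2428 7.3426 13.7650] v=[0.5131 -2.7257 1.6654 -1.1605]

Answer: 2.1086 5.2428 7.3426 13.7650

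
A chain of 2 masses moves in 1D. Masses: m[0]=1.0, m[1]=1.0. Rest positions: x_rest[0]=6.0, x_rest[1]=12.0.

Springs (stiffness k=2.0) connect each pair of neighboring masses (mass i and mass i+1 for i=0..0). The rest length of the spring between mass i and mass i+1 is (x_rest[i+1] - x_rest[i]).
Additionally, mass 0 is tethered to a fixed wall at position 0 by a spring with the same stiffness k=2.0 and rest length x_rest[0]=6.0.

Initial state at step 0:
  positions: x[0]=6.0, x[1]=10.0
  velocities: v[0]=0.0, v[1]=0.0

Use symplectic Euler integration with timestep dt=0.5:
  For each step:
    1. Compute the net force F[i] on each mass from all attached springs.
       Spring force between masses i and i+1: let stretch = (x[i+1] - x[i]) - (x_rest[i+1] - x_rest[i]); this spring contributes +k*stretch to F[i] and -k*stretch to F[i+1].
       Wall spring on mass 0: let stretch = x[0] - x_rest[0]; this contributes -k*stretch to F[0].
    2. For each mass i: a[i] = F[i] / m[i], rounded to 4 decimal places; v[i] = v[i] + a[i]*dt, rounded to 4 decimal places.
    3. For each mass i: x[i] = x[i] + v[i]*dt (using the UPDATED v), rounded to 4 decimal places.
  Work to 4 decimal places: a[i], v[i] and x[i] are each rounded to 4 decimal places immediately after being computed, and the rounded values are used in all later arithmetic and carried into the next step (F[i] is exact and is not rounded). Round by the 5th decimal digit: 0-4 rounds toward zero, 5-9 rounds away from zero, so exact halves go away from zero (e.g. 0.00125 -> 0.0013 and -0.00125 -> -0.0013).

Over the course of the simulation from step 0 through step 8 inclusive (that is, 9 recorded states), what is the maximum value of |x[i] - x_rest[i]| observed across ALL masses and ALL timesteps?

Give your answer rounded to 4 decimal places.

Answer: 2.1094

Derivation:
Step 0: x=[6.0000 10.0000] v=[0.0000 0.0000]
Step 1: x=[5.0000 11.0000] v=[-2.0000 2.0000]
Step 2: x=[4.5000 12.0000] v=[-1.0000 2.0000]
Step 3: x=[5.5000 12.2500] v=[2.0000 0.5000]
Step 4: x=[7.1250 12.1250] v=[3.2500 -0.2500]
Step 5: x=[7.6875 12.5000] v=[1.1250 0.7500]
Step 6: x=[6.8125 13.4688] v=[-1.7500 1.9375]
Step 7: x=[5.8594 14.1094] v=[-1.9062 1.2812]
Step 8: x=[6.1016 13.6250] v=[0.4844 -0.9688]
Max displacement = 2.1094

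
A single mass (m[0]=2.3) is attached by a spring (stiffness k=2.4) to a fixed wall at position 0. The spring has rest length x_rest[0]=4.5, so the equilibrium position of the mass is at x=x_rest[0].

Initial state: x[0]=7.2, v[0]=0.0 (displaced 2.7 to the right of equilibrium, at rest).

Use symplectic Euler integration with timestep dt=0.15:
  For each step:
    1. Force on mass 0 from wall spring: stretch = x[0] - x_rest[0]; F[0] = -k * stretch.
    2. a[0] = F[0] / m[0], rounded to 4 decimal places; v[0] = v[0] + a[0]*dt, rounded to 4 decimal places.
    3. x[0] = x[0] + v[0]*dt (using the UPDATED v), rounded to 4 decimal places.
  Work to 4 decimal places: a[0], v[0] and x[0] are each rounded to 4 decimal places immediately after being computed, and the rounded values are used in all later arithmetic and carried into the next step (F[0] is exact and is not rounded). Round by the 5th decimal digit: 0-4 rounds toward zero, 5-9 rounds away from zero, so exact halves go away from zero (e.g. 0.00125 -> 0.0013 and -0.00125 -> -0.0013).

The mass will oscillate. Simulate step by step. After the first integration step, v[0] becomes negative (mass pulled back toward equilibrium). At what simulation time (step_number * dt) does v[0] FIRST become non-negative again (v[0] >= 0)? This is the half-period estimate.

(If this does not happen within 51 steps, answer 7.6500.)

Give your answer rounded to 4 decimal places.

Step 0: x=[7.2000] v=[0.0000]
Step 1: x=[7.1366] v=[-0.4226]
Step 2: x=[7.0113] v=[-0.8353]
Step 3: x=[6.8270] v=[-1.2284]
Step 4: x=[6.5881] v=[-1.5926]
Step 5: x=[6.3002] v=[-1.9194]
Step 6: x=[5.9700] v=[-2.2012]
Step 7: x=[5.6053] v=[-2.4313]
Step 8: x=[5.2147] v=[-2.6043]
Step 9: x=[4.8073] v=[-2.7162]
Step 10: x=[4.3927] v=[-2.7643]
Step 11: x=[3.9806] v=[-2.7475]
Step 12: x=[3.5807] v=[-2.6662]
Step 13: x=[3.2024] v=[-2.5223]
Step 14: x=[2.8545] v=[-2.3192]
Step 15: x=[2.5452] v=[-2.0617]
Step 16: x=[2.2818] v=[-1.7557]
Step 17: x=[2.0705] v=[-1.4085]
Step 18: x=[1.9163] v=[-1.0282]
Step 19: x=[1.8227] v=[-0.6238]
Step 20: x=[1.7920] v=[-0.2047]
Step 21: x=[1.8249] v=[0.2192]
First v>=0 after going negative at step 21, time=3.1500

Answer: 3.1500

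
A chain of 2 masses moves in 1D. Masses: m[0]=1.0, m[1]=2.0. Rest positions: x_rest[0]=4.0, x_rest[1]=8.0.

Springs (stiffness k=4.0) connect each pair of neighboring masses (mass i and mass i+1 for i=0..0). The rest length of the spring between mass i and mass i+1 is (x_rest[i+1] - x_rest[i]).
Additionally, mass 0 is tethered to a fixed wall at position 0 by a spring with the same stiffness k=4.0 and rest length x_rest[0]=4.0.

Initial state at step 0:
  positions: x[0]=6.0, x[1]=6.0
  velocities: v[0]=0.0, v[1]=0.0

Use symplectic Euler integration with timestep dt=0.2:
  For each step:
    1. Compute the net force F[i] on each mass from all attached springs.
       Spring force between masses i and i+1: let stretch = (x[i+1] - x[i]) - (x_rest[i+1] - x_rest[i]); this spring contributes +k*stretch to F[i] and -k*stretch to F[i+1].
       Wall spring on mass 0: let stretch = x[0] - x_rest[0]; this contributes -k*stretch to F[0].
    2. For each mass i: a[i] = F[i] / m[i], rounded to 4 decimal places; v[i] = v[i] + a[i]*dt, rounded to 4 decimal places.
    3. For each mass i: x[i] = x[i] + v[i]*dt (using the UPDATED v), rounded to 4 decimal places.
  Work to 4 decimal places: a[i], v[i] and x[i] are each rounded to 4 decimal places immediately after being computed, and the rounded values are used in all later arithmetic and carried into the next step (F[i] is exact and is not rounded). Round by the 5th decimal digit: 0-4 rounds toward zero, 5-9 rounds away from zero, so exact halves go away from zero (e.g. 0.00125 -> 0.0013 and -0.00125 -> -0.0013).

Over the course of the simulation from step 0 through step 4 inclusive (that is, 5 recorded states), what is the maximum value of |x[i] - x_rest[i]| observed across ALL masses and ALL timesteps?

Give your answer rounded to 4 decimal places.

Answer: 3.0937

Derivation:
Step 0: x=[6.0000 6.0000] v=[0.0000 0.0000]
Step 1: x=[5.0400 6.3200] v=[-4.8000 1.6000]
Step 2: x=[3.4784 6.8576] v=[-7.8080 2.6880]
Step 3: x=[1.9009 7.4449] v=[-7.8874 2.9363]
Step 4: x=[0.9063 7.9086] v=[-4.9729 2.3187]
Max displacement = 3.0937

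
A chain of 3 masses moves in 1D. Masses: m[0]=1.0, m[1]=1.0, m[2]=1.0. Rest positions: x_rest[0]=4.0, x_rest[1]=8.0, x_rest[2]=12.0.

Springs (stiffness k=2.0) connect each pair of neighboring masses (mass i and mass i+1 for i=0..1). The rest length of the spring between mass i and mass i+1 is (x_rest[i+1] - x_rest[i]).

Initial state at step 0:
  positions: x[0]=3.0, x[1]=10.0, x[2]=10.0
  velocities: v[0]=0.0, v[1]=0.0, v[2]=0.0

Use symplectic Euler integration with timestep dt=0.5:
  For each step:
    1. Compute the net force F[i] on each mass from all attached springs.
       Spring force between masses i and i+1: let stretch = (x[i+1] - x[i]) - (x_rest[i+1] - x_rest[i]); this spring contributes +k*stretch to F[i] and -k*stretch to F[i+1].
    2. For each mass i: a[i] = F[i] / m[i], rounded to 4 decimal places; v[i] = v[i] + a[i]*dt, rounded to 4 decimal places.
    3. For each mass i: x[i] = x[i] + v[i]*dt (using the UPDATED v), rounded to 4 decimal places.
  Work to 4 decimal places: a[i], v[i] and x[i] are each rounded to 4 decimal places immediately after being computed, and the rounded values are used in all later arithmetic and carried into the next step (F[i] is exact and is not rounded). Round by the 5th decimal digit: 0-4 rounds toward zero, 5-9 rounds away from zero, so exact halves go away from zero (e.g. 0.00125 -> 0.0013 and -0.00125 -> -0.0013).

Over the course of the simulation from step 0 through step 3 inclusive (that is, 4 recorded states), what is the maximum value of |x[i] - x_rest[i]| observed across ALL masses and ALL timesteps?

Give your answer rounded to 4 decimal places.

Answer: 3.2500

Derivation:
Step 0: x=[3.0000 10.0000 10.0000] v=[0.0000 0.0000 0.0000]
Step 1: x=[4.5000 6.5000 12.0000] v=[3.0000 -7.0000 4.0000]
Step 2: x=[5.0000 4.7500 13.2500] v=[1.0000 -3.5000 2.5000]
Step 3: x=[3.3750 7.3750 12.2500] v=[-3.2500 5.2500 -2.0000]
Max displacement = 3.2500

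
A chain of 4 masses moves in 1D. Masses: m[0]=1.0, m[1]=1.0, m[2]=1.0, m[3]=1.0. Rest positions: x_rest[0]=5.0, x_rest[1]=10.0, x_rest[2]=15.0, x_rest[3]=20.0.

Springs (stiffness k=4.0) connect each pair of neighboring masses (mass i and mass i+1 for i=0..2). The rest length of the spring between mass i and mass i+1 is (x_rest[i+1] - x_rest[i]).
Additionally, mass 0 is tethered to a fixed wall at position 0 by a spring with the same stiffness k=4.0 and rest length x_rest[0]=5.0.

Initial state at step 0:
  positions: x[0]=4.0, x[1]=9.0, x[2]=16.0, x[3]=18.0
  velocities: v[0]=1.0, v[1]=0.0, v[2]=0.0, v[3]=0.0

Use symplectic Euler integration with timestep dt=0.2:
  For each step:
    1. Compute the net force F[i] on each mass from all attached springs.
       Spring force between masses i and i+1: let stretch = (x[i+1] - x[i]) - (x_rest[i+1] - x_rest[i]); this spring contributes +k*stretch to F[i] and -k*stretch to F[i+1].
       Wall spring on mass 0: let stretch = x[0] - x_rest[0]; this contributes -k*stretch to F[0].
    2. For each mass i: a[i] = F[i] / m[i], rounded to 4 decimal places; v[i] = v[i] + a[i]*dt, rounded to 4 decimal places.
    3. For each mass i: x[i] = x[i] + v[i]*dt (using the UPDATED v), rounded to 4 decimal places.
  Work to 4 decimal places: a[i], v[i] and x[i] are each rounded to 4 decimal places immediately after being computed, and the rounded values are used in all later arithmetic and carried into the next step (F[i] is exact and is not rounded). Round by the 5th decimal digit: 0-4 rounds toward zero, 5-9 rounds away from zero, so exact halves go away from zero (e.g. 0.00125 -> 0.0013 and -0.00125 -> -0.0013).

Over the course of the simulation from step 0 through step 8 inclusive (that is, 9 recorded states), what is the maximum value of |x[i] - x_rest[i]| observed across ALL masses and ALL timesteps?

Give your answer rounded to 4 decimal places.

Answer: 2.4374

Derivation:
Step 0: x=[4.0000 9.0000 16.0000 18.0000] v=[1.0000 0.0000 0.0000 0.0000]
Step 1: x=[4.3600 9.3200 15.2000 18.4800] v=[1.8000 1.6000 -4.0000 2.4000]
Step 2: x=[4.8160 9.7872 13.9840 19.2352] v=[2.2800 2.3360 -6.0800 3.7760]
Step 3: x=[5.2968 10.1305 12.9367 19.9502] v=[2.4042 1.7165 -5.2365 3.5750]
Step 4: x=[5.7035 10.1494 12.5626 20.3430] v=[2.0337 0.0945 -1.8707 1.9642]
Step 5: x=[5.9090 9.8431 13.0472 20.2910] v=[1.0276 -1.5317 2.4231 -0.2601]
Step 6: x=[5.7985 9.4200 14.1782 19.8800] v=[-0.5523 -2.1157 5.6549 -2.0551]
Step 7: x=[5.3397 9.1787 15.4602 19.3567] v=[-2.2939 -1.2063 6.4098 -2.6165]
Step 8: x=[4.6408 9.3282 16.3606 19.0100] v=[-3.4945 0.7477 4.5018 -1.7337]
Max displacement = 2.4374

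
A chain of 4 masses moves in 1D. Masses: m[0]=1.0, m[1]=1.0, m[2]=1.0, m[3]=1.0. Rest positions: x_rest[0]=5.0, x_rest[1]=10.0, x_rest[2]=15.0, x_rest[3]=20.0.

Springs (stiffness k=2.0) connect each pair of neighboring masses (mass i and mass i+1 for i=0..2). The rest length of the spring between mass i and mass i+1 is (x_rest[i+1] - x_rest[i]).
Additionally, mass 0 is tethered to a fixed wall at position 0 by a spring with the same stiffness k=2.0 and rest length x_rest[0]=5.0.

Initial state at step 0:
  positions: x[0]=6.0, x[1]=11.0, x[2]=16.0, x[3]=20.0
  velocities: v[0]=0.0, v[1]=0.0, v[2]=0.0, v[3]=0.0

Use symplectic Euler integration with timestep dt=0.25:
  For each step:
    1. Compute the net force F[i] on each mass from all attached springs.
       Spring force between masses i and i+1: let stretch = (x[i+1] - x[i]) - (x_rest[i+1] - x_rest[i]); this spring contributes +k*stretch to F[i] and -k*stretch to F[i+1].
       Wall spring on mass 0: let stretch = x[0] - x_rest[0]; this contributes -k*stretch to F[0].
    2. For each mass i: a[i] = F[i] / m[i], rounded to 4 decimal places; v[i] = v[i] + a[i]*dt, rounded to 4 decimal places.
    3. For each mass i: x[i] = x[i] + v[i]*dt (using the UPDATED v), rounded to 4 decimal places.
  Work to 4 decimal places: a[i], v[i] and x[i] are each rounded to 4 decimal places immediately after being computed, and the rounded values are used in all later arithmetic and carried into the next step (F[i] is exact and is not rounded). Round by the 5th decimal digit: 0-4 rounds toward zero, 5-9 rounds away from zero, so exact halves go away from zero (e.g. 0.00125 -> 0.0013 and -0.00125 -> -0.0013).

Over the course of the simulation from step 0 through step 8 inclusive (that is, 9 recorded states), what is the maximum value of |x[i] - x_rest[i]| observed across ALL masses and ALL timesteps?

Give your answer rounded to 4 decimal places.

Answer: 1.1090

Derivation:
Step 0: x=[6.0000 11.0000 16.0000 20.0000] v=[0.0000 0.0000 0.0000 0.0000]
Step 1: x=[5.8750 11.0000 15.8750 20.1250] v=[-0.5000 0.0000 -0.5000 0.5000]
Step 2: x=[5.6563 10.9688 15.6719 20.3438] v=[-0.8750 -0.1250 -0.8125 0.8750]
Step 3: x=[5.3946 10.8614 15.4649 20.6036] v=[-1.0469 -0.4297 -0.8281 1.0391]
Step 4: x=[5.1419 10.6461 15.3248 20.8461] v=[-1.0108 -0.8614 -0.5605 0.9698]
Step 5: x=[4.9345 10.3276 15.2900 21.0234] v=[-0.8297 -1.2742 -0.1392 0.7092]
Step 6: x=[4.7844 9.9552 15.3516 21.1090] v=[-0.6004 -1.4896 0.2463 0.3425]
Step 7: x=[4.6826 9.6110 15.4583 21.1000] v=[-0.4072 -1.3768 0.4268 -0.0362]
Step 8: x=[4.6115 9.3817 15.5393 21.0107] v=[-0.2843 -0.9174 0.3240 -0.3571]
Max displacement = 1.1090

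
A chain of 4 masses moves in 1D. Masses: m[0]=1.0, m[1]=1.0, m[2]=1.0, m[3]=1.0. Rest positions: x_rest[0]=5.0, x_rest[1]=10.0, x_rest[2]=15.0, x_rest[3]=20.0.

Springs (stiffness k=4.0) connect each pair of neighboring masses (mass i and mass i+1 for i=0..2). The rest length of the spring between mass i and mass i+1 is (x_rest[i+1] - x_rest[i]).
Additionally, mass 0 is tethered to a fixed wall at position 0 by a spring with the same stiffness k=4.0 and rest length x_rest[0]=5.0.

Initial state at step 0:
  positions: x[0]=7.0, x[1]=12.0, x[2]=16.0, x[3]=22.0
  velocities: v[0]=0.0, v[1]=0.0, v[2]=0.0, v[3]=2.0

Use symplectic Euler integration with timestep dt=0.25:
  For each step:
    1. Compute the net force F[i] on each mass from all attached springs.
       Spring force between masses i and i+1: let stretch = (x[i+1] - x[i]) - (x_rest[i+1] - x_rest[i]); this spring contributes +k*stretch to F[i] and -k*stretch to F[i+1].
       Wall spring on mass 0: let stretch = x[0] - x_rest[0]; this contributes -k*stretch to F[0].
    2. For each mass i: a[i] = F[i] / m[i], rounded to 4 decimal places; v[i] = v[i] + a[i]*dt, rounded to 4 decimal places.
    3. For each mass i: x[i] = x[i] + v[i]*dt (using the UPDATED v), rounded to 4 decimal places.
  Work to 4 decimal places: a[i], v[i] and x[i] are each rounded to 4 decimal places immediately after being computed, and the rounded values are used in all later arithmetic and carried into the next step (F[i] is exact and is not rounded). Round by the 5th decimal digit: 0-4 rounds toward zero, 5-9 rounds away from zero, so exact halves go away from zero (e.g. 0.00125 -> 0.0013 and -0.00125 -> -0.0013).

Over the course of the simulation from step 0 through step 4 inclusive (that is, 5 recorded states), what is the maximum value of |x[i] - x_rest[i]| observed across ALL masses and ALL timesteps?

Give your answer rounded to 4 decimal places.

Answer: 2.7969

Derivation:
Step 0: x=[7.0000 12.0000 16.0000 22.0000] v=[0.0000 0.0000 0.0000 2.0000]
Step 1: x=[6.5000 11.7500 16.5000 22.2500] v=[-2.0000 -1.0000 2.0000 1.0000]
Step 2: x=[5.6875 11.3750 17.2500 22.3125] v=[-3.2500 -1.5000 3.0000 0.2500]
Step 3: x=[4.8750 11.0469 17.7969 22.3594] v=[-3.2500 -1.3125 2.1875 0.1875]
Step 4: x=[4.3867 10.8633 17.7969 22.5157] v=[-1.9531 -0.7344 0.0000 0.6250]
Max displacement = 2.7969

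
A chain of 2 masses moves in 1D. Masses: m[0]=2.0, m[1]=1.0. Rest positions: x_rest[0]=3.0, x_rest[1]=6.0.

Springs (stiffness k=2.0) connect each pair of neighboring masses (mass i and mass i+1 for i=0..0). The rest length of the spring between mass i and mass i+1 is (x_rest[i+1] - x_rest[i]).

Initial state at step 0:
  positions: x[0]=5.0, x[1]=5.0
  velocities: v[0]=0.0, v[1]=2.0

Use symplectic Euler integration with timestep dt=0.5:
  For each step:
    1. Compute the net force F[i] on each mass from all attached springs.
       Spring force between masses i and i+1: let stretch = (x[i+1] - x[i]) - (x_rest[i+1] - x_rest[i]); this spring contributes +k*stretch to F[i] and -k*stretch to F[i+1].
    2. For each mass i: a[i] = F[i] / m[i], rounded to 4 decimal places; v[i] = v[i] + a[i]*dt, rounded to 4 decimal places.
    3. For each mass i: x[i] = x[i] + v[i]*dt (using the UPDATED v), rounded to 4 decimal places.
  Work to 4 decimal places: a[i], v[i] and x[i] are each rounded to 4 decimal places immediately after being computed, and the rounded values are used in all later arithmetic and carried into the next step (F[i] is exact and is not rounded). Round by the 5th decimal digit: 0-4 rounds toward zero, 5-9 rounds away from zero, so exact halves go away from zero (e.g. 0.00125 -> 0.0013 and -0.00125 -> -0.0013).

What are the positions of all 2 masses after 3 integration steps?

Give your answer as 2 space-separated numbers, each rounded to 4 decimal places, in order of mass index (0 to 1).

Answer: 3.7032 10.5938

Derivation:
Step 0: x=[5.0000 5.0000] v=[0.0000 2.0000]
Step 1: x=[4.2500 7.5000] v=[-1.5000 5.0000]
Step 2: x=[3.5625 9.8750] v=[-1.3750 4.7500]
Step 3: x=[3.7032 10.5938] v=[0.2813 1.4375]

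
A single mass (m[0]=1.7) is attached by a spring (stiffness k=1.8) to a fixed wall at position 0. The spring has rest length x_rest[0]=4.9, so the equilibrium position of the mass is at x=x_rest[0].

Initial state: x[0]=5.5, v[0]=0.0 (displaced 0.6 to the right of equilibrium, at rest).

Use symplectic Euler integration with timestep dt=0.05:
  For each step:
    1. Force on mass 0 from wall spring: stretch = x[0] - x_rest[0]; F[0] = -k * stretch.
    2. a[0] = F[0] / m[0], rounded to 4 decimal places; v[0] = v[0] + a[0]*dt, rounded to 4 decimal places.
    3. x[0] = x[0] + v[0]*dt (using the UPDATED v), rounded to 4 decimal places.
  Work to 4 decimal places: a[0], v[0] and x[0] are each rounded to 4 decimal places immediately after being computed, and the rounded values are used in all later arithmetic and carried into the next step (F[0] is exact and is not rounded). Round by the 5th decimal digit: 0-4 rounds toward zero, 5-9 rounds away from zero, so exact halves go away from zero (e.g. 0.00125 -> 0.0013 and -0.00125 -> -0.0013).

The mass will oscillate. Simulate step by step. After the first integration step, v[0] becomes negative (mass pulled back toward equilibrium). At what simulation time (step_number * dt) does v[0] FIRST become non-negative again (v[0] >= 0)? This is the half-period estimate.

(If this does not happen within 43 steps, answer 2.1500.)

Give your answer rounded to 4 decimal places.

Step 0: x=[5.5000] v=[0.0000]
Step 1: x=[5.4984] v=[-0.0318]
Step 2: x=[5.4952] v=[-0.0635]
Step 3: x=[5.4905] v=[-0.0950]
Step 4: x=[5.4842] v=[-0.1263]
Step 5: x=[5.4763] v=[-0.1572]
Step 6: x=[5.4669] v=[-0.1877]
Step 7: x=[5.4560] v=[-0.2177]
Step 8: x=[5.4436] v=[-0.2471]
Step 9: x=[5.4298] v=[-0.2759]
Step 10: x=[5.4146] v=[-0.3040]
Step 11: x=[5.3980] v=[-0.3312]
Step 12: x=[5.3801] v=[-0.3576]
Step 13: x=[5.3610] v=[-0.3830]
Step 14: x=[5.3406] v=[-0.4074]
Step 15: x=[5.3191] v=[-0.4307]
Step 16: x=[5.2965] v=[-0.4529]
Step 17: x=[5.2728] v=[-0.4739]
Step 18: x=[5.2481] v=[-0.4936]
Step 19: x=[5.2225] v=[-0.5120]
Step 20: x=[5.1960] v=[-0.5291]
Step 21: x=[5.1688] v=[-0.5448]
Step 22: x=[5.1409] v=[-0.5590]
Step 23: x=[5.1123] v=[-0.5718]
Step 24: x=[5.0832] v=[-0.5830]
Step 25: x=[5.0536] v=[-0.5927]
Step 26: x=[5.0236] v=[-0.6008]
Step 27: x=[4.9932] v=[-0.6073]
Step 28: x=[4.9626] v=[-0.6122]
Step 29: x=[4.9318] v=[-0.6155]
Step 30: x=[4.9009] v=[-0.6172]
Step 31: x=[4.8700] v=[-0.6173]
Step 32: x=[4.8392] v=[-0.6157]
Step 33: x=[4.8086] v=[-0.6125]
Step 34: x=[4.7782] v=[-0.6077]
Step 35: x=[4.7481] v=[-0.6013]
Step 36: x=[4.7184] v=[-0.5933]
Step 37: x=[4.6892] v=[-0.5837]
Step 38: x=[4.6606] v=[-0.5725]
Step 39: x=[4.6326] v=[-0.5598]
Step 40: x=[4.6053] v=[-0.5456]
Step 41: x=[4.5788] v=[-0.5300]
Step 42: x=[4.5532] v=[-0.5130]
Step 43: x=[4.5285] v=[-0.4946]
v[0] did not become non-negative within 43 steps; using fallback time=2.1500

Answer: 2.1500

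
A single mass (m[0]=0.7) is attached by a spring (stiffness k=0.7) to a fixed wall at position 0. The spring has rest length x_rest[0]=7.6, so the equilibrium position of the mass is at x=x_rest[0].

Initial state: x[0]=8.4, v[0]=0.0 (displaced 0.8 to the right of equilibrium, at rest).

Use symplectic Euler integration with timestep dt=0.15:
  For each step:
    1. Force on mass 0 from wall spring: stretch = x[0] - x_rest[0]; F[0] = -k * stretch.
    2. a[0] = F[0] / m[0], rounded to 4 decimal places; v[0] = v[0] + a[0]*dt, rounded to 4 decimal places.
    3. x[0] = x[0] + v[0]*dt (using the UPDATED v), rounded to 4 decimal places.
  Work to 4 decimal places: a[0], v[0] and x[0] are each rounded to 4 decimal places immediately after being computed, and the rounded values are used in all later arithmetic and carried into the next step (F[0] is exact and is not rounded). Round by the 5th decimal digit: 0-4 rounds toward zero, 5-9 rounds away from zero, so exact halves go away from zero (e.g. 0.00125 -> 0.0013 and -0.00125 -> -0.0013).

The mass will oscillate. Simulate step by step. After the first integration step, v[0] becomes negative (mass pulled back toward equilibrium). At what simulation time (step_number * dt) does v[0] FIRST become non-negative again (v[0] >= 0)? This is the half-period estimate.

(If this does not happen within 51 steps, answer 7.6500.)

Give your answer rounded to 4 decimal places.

Answer: 3.1500

Derivation:
Step 0: x=[8.4000] v=[0.0000]
Step 1: x=[8.3820] v=[-0.1200]
Step 2: x=[8.3464] v=[-0.2373]
Step 3: x=[8.2940] v=[-0.3493]
Step 4: x=[8.2260] v=[-0.4534]
Step 5: x=[8.1439] v=[-0.5473]
Step 6: x=[8.0496] v=[-0.6289]
Step 7: x=[7.9452] v=[-0.6963]
Step 8: x=[7.8330] v=[-0.7481]
Step 9: x=[7.7155] v=[-0.7831]
Step 10: x=[7.5954] v=[-0.8004]
Step 11: x=[7.4754] v=[-0.7997]
Step 12: x=[7.3583] v=[-0.7810]
Step 13: x=[7.2466] v=[-0.7447]
Step 14: x=[7.1428] v=[-0.6917]
Step 15: x=[7.0493] v=[-0.6231]
Step 16: x=[6.9682] v=[-0.5405]
Step 17: x=[6.9013] v=[-0.4457]
Step 18: x=[6.8502] v=[-0.3409]
Step 19: x=[6.8159] v=[-0.2284]
Step 20: x=[6.7993] v=[-0.1108]
Step 21: x=[6.8007] v=[0.0093]
First v>=0 after going negative at step 21, time=3.1500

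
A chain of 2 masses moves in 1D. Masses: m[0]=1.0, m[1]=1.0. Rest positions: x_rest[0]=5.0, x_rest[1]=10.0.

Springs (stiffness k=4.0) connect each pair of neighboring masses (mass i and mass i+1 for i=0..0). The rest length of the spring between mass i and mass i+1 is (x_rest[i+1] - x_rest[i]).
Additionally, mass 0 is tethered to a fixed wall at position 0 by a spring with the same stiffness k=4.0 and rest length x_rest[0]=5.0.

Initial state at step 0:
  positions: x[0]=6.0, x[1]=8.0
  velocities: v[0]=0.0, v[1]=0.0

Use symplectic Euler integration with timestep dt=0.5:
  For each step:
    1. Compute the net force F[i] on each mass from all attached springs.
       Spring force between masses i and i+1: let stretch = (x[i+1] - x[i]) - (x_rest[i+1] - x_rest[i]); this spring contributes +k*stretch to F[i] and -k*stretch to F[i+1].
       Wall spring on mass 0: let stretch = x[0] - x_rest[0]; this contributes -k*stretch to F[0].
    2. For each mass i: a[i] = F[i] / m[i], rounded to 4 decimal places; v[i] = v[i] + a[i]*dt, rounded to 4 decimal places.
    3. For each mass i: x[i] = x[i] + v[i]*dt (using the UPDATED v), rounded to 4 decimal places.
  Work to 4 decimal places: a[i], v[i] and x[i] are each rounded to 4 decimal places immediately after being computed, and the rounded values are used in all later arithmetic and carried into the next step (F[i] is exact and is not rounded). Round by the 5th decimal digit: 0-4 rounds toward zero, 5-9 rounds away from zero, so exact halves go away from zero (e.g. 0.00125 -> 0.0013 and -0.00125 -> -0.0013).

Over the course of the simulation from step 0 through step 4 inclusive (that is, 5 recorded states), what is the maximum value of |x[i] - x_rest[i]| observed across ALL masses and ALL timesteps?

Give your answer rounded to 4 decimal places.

Step 0: x=[6.0000 8.0000] v=[0.0000 0.0000]
Step 1: x=[2.0000 11.0000] v=[-8.0000 6.0000]
Step 2: x=[5.0000 10.0000] v=[6.0000 -2.0000]
Step 3: x=[8.0000 9.0000] v=[6.0000 -2.0000]
Step 4: x=[4.0000 12.0000] v=[-8.0000 6.0000]
Max displacement = 3.0000

Answer: 3.0000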